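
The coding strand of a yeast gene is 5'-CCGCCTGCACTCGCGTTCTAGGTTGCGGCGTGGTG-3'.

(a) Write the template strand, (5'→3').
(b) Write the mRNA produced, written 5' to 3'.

(a) 5'-CACCACGCCGCAACCTAGAACGCGAGTGCAGGCGG-3'
(b) 5'-CCGCCUGCACUCGCGUUCUAGGUUGCGGCGUGGUG-3'

(a) The template strand is the reverse complement of the coding strand: complement GGCGGACGTGAGCGCAAGATCCAACGCCGCACCAC, then reverse.
(b) mRNA matches the coding strand with T→U.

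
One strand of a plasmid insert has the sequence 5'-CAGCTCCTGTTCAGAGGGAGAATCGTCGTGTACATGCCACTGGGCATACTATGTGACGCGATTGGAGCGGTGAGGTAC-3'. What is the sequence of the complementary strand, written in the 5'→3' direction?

Pairing A↔T and G↔C gives GTCGAGGACAAGTCTCCCTCTTAGCAGCACATGTACGGTGACCCGTATGATACACTGCGCTAACCTCGCCACTCCATG, running 3'→5'. Reverse for the 5'→3' convention.

5'-GTACCTCACCGCTCCAATCGCGTCACATAGTATGCCCAGTGGCATGTACACGACGATTCTCCCTCTGAACAGGAGCTG-3'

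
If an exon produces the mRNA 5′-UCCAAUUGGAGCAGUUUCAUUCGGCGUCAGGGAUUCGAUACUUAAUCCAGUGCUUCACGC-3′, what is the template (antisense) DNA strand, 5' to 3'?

Replace U with T to get the coding DNA strand: TCCAATTGGAGCAGTTTCATTCGGCGTCAGGGATTCGATACTTAATCCAGTGCTTCACGC. The template strand is its reverse complement (complement AGGTTAACCTCGTCAAAGTAAGCCGCAGTCCCTAAGCTATGAATTAGGTCACGAAGTGCG, then reverse).

5'-GCGTGAAGCACTGGATTAAGTATCGAATCCCTGACGCCGAATGAAACTGCTCCAATTGGA-3'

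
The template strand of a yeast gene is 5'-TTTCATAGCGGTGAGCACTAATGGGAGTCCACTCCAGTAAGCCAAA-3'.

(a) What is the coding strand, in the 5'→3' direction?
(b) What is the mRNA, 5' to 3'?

(a) The coding strand is the reverse complement of the template: complement AAAGTATCGCCACTCGTGATTACCCTCAGGTGAGGTCATTCGGTTT, then reverse.
(b) mRNA has the coding-strand sequence with T→U.

(a) 5'-TTTGGCTTACTGGAGTGGACTCCCATTAGTGCTCACCGCTATGAAA-3'
(b) 5'-UUUGGCUUACUGGAGUGGACUCCCAUUAGUGCUCACCGCUAUGAAA-3'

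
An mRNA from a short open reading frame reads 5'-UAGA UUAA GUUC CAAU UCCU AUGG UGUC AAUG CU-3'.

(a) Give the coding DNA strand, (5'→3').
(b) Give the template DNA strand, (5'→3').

(a) The coding strand matches the mRNA with U→T.
(b) The template strand is the reverse complement of the coding strand.

(a) 5'-TAGATTAAGTTCCAATTCCTATGGTGTCAATGCT-3'
(b) 5'-AGCATTGACACCATAGGAATTGGAACTTAATCTA-3'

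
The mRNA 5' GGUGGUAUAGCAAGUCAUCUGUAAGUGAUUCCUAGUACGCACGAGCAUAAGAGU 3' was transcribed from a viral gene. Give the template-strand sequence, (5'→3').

5'-ACTCTTATGCTCGTGCGTACTAGGAATCACTTACAGATGACTTGCTATACCACC-3'

Replace U with T to get the coding DNA strand: GGTGGTATAGCAAGTCATCTGTAAGTGATTCCTAGTACGCACGAGCATAAGAGT. The template strand is its reverse complement (complement CCACCATATCGTTCAGTAGACATTCACTAAGGATCATGCGTGCTCGTATTCTCA, then reverse).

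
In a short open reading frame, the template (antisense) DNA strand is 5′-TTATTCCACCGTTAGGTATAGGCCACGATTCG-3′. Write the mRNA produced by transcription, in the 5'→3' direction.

5'-CGAAUCGUGGCCUAUACCUAACGGUGGAAUAA-3'

RNA polymerase reads the template 3'→5' and synthesizes mRNA 5'→3' by base-pairing (A→U, T→A, G↔C). The complement of the template is AATAAGGTGGCAATCCATATCCGGTGCTAAGC; antiparallel, so 5'→3' the coding strand is CGAATCGTGGCCTATACCTAACGGTGGAATAA. Replace T with U for the mRNA.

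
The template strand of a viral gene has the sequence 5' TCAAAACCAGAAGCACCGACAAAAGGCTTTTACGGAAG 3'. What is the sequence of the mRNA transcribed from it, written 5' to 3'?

5′-CUUCCGUAAAAGCCUUUUGUCGGUGCUUCUGGUUUUGA-3′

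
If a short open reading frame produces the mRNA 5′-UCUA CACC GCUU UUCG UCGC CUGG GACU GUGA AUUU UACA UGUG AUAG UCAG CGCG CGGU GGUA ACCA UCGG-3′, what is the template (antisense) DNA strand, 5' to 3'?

5'-CCGATGGTTACCACCGCGCGCTGACTATCACATGTAAAATTCACAGTCCCAGGCGACGAAAAGCGGTGTAGA-3'

Replace U with T to get the coding DNA strand: TCTACACCGCTTTTCGTCGCCTGGGACTGTGAATTTTACATGTGATAGTCAGCGCGCGGTGGTAACCATCGG. The template strand is its reverse complement (complement AGATGTGGCGAAAAGCAGCGGACCCTGACACTTAAAATGTACACTATCAGTCGCGCGCCACCATTGGTAGCC, then reverse).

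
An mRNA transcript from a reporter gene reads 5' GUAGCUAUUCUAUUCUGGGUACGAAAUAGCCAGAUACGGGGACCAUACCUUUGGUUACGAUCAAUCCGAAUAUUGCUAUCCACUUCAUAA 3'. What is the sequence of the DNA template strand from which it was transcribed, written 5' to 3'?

5′-TTATGAAGTGGATAGCAATATTCGGATTGATCGTAACCAAAGGTATGGTCCCCGTATCTGGCTATTTCGTACCCAGAATAGAATAGCTAC-3′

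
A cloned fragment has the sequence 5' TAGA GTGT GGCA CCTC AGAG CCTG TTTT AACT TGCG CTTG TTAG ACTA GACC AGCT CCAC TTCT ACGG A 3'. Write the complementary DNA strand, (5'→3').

5'-TCCGTAGAAGTGGAGCTGGTCTAGTCTAACAAGCGCAAGTTAAAACAGGCTCTGAGGTGCCACACTCTA-3'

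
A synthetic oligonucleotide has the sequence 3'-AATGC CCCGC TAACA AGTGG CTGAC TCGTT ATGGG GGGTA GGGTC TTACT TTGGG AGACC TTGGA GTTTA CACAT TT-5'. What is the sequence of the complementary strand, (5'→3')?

The strand is given 3'→5', so its complement runs 5'→3' in the same left-to-right order: pair each base A↔T, G↔C.

5'-TTACGGGGCGATTGTTCACCGACTGAGCAATACCCCCCATCCCAGAATGAAACCCTCTGGAACCTCAAATGTGTAAA-3'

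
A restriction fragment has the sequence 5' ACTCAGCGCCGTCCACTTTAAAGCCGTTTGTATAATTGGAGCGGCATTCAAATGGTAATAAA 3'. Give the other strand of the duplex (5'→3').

The complement of ACTCAGCGCCGTCCACTTTAAAGCCGTTTGTATAATTGGAGCGGCATTCAAATGGTAATAAA is TGAGTCGCGGCAGGTGAAATTTCGGCAAACATATTAACCTCGCCGTAAGTTTACCATTATTT (A↔T, G↔C). DNA strands are antiparallel, so the complementary strand runs 3'→5'; reversing gives the 5'→3' form.

5'-TTTATTACCATTTGAATGCCGCTCCAATTATACAAACGGCTTTAAAGTGGACGGCGCTGAGT-3'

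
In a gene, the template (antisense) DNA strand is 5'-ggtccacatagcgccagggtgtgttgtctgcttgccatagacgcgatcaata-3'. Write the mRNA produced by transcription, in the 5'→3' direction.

5'-UAUUGAUCGCGUCUAUGGCAAGCAGACAACACACCCUGGCGCUAUGUGGACC-3'

The mRNA has the sequence of the coding strand (reverse complement of the template) with T→U. Reverse complement of GGTCCACATAGCGCCAGGGTGTGTTGTCTGCTTGCCATAGACGCGATCAATA is TATTGATCGCGTCTATGGCAAGCAGACAACACACCCTGGCGCTATGTGGACC; then T→U.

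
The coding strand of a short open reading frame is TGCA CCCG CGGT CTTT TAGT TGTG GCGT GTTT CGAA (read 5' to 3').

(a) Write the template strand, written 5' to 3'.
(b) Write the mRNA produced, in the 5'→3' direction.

(a) The template strand is the reverse complement of the coding strand: complement ACGTGGGCGCCAGAAAATCAACACCGCACAAAGCTT, then reverse.
(b) mRNA matches the coding strand with T→U.

(a) 5'-TTCGAAACACGCCACAACTAAAAGACCGCGGGTGCA-3'
(b) 5'-UGCACCCGCGGUCUUUUAGUUGUGGCGUGUUUCGAA-3'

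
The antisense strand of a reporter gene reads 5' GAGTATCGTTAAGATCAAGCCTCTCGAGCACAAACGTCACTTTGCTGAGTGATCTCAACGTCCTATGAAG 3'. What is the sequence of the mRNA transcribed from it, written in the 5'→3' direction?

5'-CUUCAUAGGACGUUGAGAUCACUCAGCAAAGUGACGUUUGUGCUCGAGAGGCUUGAUCUUAACGAUACUC-3'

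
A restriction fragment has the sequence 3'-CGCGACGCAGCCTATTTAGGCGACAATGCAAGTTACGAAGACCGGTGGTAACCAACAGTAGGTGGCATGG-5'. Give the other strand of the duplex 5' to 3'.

The strand is given 3'→5', so its complement runs 5'→3' in the same left-to-right order: pair each base A↔T, G↔C.

5′-GCGCTGCGTCGGATAAATCCGCTGTTACGTTCAATGCTTCTGGCCACCATTGGTTGTCATCCACCGTACC-3′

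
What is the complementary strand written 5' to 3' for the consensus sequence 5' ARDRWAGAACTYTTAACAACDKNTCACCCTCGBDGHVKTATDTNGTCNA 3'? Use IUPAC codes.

Standard pairs A↔T, G↔C; ambiguity codes pair R↔Y, K↔M, W↔W, B↔V, D↔H, N↔N. Complement (TYHYWTCTTGARAATTGTTGHMNAGTGGGAGCVHCDBMATAHANCAGNT), then reverse for 5'→3'.

5'-TNGACNAHATAMBDCHVCGAGGGTGANMHGTTGTTAARAGTTCTWYHYT-3'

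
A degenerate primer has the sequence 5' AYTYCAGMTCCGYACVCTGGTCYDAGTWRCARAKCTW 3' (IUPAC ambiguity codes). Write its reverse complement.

5'-WAGMTYTGYWACTHRGACCAGBGTRCGGAKCTGRART-3'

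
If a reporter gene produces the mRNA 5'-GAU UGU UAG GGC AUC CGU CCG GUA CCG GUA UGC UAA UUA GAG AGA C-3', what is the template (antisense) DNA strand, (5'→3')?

5'-GTCTCTCTAATTAGCATACCGGTACCGGACGGATGCCCTAACAATC-3'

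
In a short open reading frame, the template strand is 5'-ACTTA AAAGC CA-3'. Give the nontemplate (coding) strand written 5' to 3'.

5'-TGGCTTTTAAGT-3'

The coding strand is complementary and antiparallel to the template: take the complement (A↔T, G↔C) and reverse.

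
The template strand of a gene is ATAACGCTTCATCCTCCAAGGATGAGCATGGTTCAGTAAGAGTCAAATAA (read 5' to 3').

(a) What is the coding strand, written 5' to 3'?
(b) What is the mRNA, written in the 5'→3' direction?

(a) The coding strand is the reverse complement of the template: complement TATTGCGAAGTAGGAGGTTCCTACTCGTACCAAGTCATTCTCAGTTTATT, then reverse.
(b) mRNA has the coding-strand sequence with T→U.

(a) 5'-TTATTTGACTCTTACTGAACCATGCTCATCCTTGGAGGATGAAGCGTTAT-3'
(b) 5'-UUAUUUGACUCUUACUGAACCAUGCUCAUCCUUGGAGGAUGAAGCGUUAU-3'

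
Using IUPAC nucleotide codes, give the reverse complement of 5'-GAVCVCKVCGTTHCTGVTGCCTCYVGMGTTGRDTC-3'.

5'-GAHYCAACKCBRGAGGCABCAGDAACGBMGBGBTC-3'

Standard pairs A↔T, G↔C; ambiguity codes pair R↔Y, M↔K, D↔H, V↔B. Complement (CTBGBGMBGCAADGACBACGGAGRBCKCAACYHAG), then reverse for 5'→3'.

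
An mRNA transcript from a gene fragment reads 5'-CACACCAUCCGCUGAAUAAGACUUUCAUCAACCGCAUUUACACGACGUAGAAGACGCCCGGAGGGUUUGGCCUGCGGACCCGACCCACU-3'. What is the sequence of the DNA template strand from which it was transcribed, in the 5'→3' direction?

5'-AGTGGGTCGGGTCCGCAGGCCAAACCCTCCGGGCGTCTTCTACGTCGTGTAAATGCGGTTGATGAAAGTCTTATTCAGCGGATGGTGTG-3'

Replace U with T to get the coding DNA strand: CACACCATCCGCTGAATAAGACTTTCATCAACCGCATTTACACGACGTAGAAGACGCCCGGAGGGTTTGGCCTGCGGACCCGACCCACT. The template strand is its reverse complement (complement GTGTGGTAGGCGACTTATTCTGAAAGTAGTTGGCGTAAATGTGCTGCATCTTCTGCGGGCCTCCCAAACCGGACGCCTGGGCTGGGTGA, then reverse).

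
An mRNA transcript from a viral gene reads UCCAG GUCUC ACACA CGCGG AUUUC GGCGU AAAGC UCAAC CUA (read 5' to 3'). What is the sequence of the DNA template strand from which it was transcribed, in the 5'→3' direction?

5'-TAGGTTGAGCTTTACGCCGAAATCCGCGTGTGTGAGACCTGGA-3'

Replace U with T to get the coding DNA strand: TCCAGGTCTCACACACGCGGATTTCGGCGTAAAGCTCAACCTA. The template strand is its reverse complement (complement AGGTCCAGAGTGTGTGCGCCTAAAGCCGCATTTCGAGTTGGAT, then reverse).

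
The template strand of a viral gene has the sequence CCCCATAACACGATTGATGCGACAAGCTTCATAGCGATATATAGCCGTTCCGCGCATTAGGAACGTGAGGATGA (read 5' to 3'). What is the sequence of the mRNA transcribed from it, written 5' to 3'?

The mRNA has the sequence of the coding strand (reverse complement of the template) with T→U. Reverse complement of CCCCATAACACGATTGATGCGACAAGCTTCATAGCGATATATAGCCGTTCCGCGCATTAGGAACGTGAGGATGA is TCATCCTCACGTTCCTAATGCGCGGAACGGCTATATATCGCTATGAAGCTTGTCGCATCAATCGTGTTATGGGG; then T→U.

5'-UCAUCCUCACGUUCCUAAUGCGCGGAACGGCUAUAUAUCGCUAUGAAGCUUGUCGCAUCAAUCGUGUUAUGGGG-3'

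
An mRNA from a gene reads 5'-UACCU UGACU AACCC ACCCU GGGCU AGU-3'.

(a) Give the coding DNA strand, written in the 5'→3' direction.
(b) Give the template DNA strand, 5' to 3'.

(a) 5'-TACCTTGACTAACCCACCCTGGGCTAGT-3'
(b) 5'-ACTAGCCCAGGGTGGGTTAGTCAAGGTA-3'

(a) The coding strand matches the mRNA with U→T.
(b) The template strand is the reverse complement of the coding strand.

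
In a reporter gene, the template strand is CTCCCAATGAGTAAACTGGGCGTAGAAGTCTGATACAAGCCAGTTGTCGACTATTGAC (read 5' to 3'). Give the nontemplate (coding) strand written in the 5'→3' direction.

5'-GTCAATAGTCGACAACTGGCTTGTATCAGACTTCTACGCCCAGTTTACTCATTGGGAG-3'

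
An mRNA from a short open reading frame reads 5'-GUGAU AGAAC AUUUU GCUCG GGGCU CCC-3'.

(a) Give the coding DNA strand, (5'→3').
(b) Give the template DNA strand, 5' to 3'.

(a) 5'-GTGATAGAACATTTTGCTCGGGGCTCCC-3'
(b) 5'-GGGAGCCCCGAGCAAAATGTTCTATCAC-3'

(a) The coding strand matches the mRNA with U→T.
(b) The template strand is the reverse complement of the coding strand.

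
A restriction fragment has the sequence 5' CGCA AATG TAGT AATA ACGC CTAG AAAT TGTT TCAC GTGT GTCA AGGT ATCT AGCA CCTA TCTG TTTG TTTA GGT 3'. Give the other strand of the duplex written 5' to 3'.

The complement of CGCAAATGTAGTAATAACGCCTAGAAATTGTTTCACGTGTGTCAAGGTATCTAGCACCTATCTGTTTGTTTAGGT is GCGTTTACATCATTATTGCGGATCTTTAACAAAGTGCACACAGTTCCATAGATCGTGGATAGACAAACAAATCCA (A↔T, G↔C). DNA strands are antiparallel, so the complementary strand runs 3'→5'; reversing gives the 5'→3' form.

5′-ACCTAAACAAACAGATAGGTGCTAGATACCTTGACACACGTGAAACAATTTCTAGGCGTTATTACTACATTTGCG-3′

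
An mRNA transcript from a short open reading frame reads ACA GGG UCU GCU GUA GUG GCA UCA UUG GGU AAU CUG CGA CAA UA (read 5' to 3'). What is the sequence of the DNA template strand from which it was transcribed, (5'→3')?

Replace U with T to get the coding DNA strand: ACAGGGTCTGCTGTAGTGGCATCATTGGGTAATCTGCGACAATA. The template strand is its reverse complement (complement TGTCCCAGACGACATCACCGTAGTAACCCATTAGACGCTGTTAT, then reverse).

5'-TATTGTCGCAGATTACCCAATGATGCCACTACAGCAGACCCTGT-3'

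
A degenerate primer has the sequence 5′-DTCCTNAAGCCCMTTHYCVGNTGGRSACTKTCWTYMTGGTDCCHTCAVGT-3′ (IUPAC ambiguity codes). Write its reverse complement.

Standard pairs A↔T, G↔C; ambiguity codes pair R↔Y, M↔K, W↔W, S↔S, D↔H, V↔B, N↔N. Complement (HAGGANTTCGGGKAADRGBCNACCYSTGAMAGWARKACCAHGGDAGTBCA), then reverse for 5'→3'.

5'-ACBTGADGGHACCAKRAWGAMAGTSYCCANCBGRDAAKGGGCTTNAGGAH-3'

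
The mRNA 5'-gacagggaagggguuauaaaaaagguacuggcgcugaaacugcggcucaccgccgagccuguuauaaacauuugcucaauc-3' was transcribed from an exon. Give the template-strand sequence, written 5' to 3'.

Replace U with T to get the coding DNA strand: GACAGGGAAGGGGTTATAAAAAAGGTACTGGCGCTGAAACTGCGGCTCACCGCCGAGCCTGTTATAAACATTTGCTCAATC. The template strand is its reverse complement (complement CTGTCCCTTCCCCAATATTTTTTCCATGACCGCGACTTTGACGCCGAGTGGCGGCTCGGACAATATTTGTAAACGAGTTAG, then reverse).

5'-GATTGAGCAAATGTTTATAACAGGCTCGGCGGTGAGCCGCAGTTTCAGCGCCAGTACCTTTTTTATAACCCCTTCCCTGTC-3'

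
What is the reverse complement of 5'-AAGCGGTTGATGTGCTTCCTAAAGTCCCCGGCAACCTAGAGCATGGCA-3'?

5'-TGCCATGCTCTAGGTTGCCGGGGACTTTAGGAAGCACATCAACCGCTT-3'

Complement each base (A↔T, G↔C): TTCGCCAACTACACGAAGGATTTCAGGGGCCGTTGGATCTCGTACCGT. Then reverse.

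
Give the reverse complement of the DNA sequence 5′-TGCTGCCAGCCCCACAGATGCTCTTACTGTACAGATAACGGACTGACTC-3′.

5'-GAGTCAGTCCGTTATCTGTACAGTAAGAGCATCTGTGGGGCTGGCAGCA-3'

Complement each base (A↔T, G↔C): ACGACGGTCGGGGTGTCTACGAGAATGACATGTCTATTGCCTGACTGAG. Then reverse.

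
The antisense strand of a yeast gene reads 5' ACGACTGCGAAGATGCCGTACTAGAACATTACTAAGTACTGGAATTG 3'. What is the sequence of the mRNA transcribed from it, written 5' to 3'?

RNA polymerase reads the template 3'→5' and synthesizes mRNA 5'→3' by base-pairing (A→U, T→A, G↔C). The complement of the template is TGCTGACGCTTCTACGGCATGATCTTGTAATGATTCATGACCTTAAC; antiparallel, so 5'→3' the coding strand is CAATTCCAGTACTTAGTAATGTTCTAGTACGGCATCTTCGCAGTCGT. Replace T with U for the mRNA.

5'-CAAUUCCAGUACUUAGUAAUGUUCUAGUACGGCAUCUUCGCAGUCGU-3'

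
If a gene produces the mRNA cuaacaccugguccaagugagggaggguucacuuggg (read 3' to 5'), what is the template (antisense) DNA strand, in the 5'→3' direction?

Written 5'→3' the mRNA is GGGUUCACUUGGGAGGGAGUGAACCUGGUCCACAAUC, so the coding DNA strand is GGGTTCACTTGGGAGGGAGTGAACCTGGTCCACAATC. The template is its reverse complement.

5'-GATTGTGGACCAGGTTCACTCCCTCCCAAGTGAACCC-3'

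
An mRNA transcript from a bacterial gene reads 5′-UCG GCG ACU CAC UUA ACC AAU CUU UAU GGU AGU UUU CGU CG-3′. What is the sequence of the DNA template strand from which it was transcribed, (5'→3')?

Replace U with T to get the coding DNA strand: TCGGCGACTCACTTAACCAATCTTTATGGTAGTTTTCGTCG. The template strand is its reverse complement (complement AGCCGCTGAGTGAATTGGTTAGAAATACCATCAAAAGCAGC, then reverse).

5'-CGACGAAAACTACCATAAAGATTGGTTAAGTGAGTCGCCGA-3'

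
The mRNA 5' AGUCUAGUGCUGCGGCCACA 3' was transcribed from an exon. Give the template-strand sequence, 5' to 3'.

5'-TGTGGCCGCAGCACTAGACT-3'

Replace U with T to get the coding DNA strand: AGTCTAGTGCTGCGGCCACA. The template strand is its reverse complement (complement TCAGATCACGACGCCGGTGT, then reverse).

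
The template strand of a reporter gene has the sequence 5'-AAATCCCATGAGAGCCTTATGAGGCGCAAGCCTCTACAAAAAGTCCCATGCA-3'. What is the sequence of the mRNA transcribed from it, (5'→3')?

5'-UGCAUGGGACUUUUUGUAGAGGCUUGCGCCUCAUAAGGCUCUCAUGGGAUUU-3'

RNA polymerase reads the template 3'→5' and synthesizes mRNA 5'→3' by base-pairing (A→U, T→A, G↔C). The complement of the template is TTTAGGGTACTCTCGGAATACTCCGCGTTCGGAGATGTTTTTCAGGGTACGT; antiparallel, so 5'→3' the coding strand is TGCATGGGACTTTTTGTAGAGGCTTGCGCCTCATAAGGCTCTCATGGGATTT. Replace T with U for the mRNA.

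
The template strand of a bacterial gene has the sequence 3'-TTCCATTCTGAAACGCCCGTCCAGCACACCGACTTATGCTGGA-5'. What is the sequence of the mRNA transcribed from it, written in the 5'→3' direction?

5'-AAGGUAAGACUUUGCGGGCAGGUCGUGUGGCUGAAUACGACCU-3'

Reading the template 3'→5' as shown, RNA polymerase pairs each base (A→U, T→A, G↔C) to build mRNA 5'→3' directly.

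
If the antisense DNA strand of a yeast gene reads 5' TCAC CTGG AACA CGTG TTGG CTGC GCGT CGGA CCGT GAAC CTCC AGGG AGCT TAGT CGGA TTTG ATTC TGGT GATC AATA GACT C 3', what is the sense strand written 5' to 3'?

The coding strand is complementary and antiparallel to the template: take the complement (A↔T, G↔C) and reverse.

5′-GAGTCTATTGATCACCAGAATCAAATCCGACTAAGCTCCCTGGAGGTTCACGGTCCGACGCGCAGCCAACACGTGTTCCAGGTGA-3′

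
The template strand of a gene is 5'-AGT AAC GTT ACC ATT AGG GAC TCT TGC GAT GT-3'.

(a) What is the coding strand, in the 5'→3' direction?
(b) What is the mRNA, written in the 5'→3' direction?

(a) The coding strand is the reverse complement of the template: complement TCATTGCAATGGTAATCCCTGAGAACGCTACA, then reverse.
(b) mRNA has the coding-strand sequence with T→U.

(a) 5'-ACATCGCAAGAGTCCCTAATGGTAACGTTACT-3'
(b) 5'-ACAUCGCAAGAGUCCCUAAUGGUAACGUUACU-3'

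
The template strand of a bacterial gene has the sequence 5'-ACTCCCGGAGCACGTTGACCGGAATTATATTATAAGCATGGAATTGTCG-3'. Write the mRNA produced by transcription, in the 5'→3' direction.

5'-CGACAAUUCCAUGCUUAUAAUAUAAUUCCGGUCAACGUGCUCCGGGAGU-3'

The mRNA has the sequence of the coding strand (reverse complement of the template) with T→U. Reverse complement of ACTCCCGGAGCACGTTGACCGGAATTATATTATAAGCATGGAATTGTCG is CGACAATTCCATGCTTATAATATAATTCCGGTCAACGTGCTCCGGGAGT; then T→U.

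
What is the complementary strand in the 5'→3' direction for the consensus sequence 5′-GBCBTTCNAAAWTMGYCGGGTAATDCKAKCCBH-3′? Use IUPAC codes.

5′-DVGGMTMGHATTACCCGRCKAWTTTNGAAVGVC-3′

Standard pairs A↔T, G↔C; ambiguity codes pair Y↔R, M↔K, W↔W, B↔V, D↔H, N↔N. Complement (CVGVAAGNTTTWAKCRGCCCATTAHGMTMGGVD), then reverse for 5'→3'.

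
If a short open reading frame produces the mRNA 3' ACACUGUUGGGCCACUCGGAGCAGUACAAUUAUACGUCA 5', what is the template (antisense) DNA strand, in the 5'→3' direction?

5'-TGTGACAACCCGGTGAGCCTCGTCATGTTAATATGCAGT-3'

Written 5'→3' the mRNA is ACUGCAUAUUAACAUGACGAGGCUCACCGGGUUGUCACA, so the coding DNA strand is ACTGCATATTAACATGACGAGGCTCACCGGGTTGTCACA. The template is its reverse complement.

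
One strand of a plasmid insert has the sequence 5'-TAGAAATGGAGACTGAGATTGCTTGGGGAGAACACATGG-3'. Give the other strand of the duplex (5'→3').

5'-CCATGTGTTCTCCCCAAGCAATCTCAGTCTCCATTTCTA-3'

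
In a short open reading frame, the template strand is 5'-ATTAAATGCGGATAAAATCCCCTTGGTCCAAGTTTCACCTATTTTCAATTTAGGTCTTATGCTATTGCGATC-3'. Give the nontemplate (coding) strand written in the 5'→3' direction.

The coding strand is complementary and antiparallel to the template: take the complement (A↔T, G↔C) and reverse.

5'-GATCGCAATAGCATAAGACCTAAATTGAAAATAGGTGAAACTTGGACCAAGGGGATTTTATCCGCATTTAAT-3'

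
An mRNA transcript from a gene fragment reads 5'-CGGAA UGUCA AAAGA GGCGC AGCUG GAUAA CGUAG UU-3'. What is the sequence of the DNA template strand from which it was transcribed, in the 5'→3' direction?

5'-AACTACGTTATCCAGCTGCGCCTCTTTTGACATTCCG-3'

Replace U with T to get the coding DNA strand: CGGAATGTCAAAAGAGGCGCAGCTGGATAACGTAGTT. The template strand is its reverse complement (complement GCCTTACAGTTTTCTCCGCGTCGACCTATTGCATCAA, then reverse).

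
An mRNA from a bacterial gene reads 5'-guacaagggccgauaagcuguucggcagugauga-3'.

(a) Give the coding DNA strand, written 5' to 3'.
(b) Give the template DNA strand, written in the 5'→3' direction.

(a) 5'-GTACAAGGGCCGATAAGCTGTTCGGCAGTGATGA-3'
(b) 5'-TCATCACTGCCGAACAGCTTATCGGCCCTTGTAC-3'

(a) The coding strand matches the mRNA with U→T.
(b) The template strand is the reverse complement of the coding strand.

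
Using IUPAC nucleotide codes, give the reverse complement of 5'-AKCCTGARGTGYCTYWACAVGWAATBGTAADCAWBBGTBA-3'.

Standard pairs A↔T, G↔C; ambiguity codes pair R↔Y, K↔M, W↔W, B↔V, D↔H. Complement (TMGGACTYCACRGARWTGTBCWTTAVCATTHGTWVVCAVT), then reverse for 5'→3'.

5'-TVACVVWTGHTTACVATTWCBTGTWRAGRCACYTCAGGMT-3'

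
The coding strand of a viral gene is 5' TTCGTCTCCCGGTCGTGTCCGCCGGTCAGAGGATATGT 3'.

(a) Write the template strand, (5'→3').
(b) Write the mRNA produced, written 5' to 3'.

(a) The template strand is the reverse complement of the coding strand: complement AAGCAGAGGGCCAGCACAGGCGGCCAGTCTCCTATACA, then reverse.
(b) mRNA matches the coding strand with T→U.

(a) 5′-ACATATCCTCTGACCGGCGGACACGACCGGGAGACGAA-3′
(b) 5′-UUCGUCUCCCGGUCGUGUCCGCCGGUCAGAGGAUAUGU-3′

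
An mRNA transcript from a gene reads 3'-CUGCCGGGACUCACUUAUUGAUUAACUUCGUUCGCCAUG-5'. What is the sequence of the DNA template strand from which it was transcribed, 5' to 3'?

Written 5'→3' the mRNA is GUACCGCUUGCUUCAAUUAGUUAUUCACUCAGGGCCGUC, so the coding DNA strand is GTACCGCTTGCTTCAATTAGTTATTCACTCAGGGCCGTC. The template is its reverse complement.

5'-GACGGCCCTGAGTGAATAACTAATTGAAGCAAGCGGTAC-3'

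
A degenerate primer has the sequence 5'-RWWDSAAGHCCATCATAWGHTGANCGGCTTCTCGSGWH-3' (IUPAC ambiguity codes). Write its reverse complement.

Standard pairs A↔T, G↔C; ambiguity codes pair R↔Y, W↔W, S↔S, D↔H, N↔N. Complement (YWWHSTTCDGGTAGTATWCDACTNGCCGAAGAGCSCWD), then reverse for 5'→3'.

5'-DWCSCGAGAAGCCGNTCADCWTATGATGGDCTTSHWWY-3'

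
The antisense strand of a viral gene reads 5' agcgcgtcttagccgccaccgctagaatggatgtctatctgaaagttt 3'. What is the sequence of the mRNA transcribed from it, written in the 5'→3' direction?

5'-AAACUUUCAGAUAGACAUCCAUUCUAGCGGUGGCGGCUAAGACGCGCU-3'

The mRNA has the sequence of the coding strand (reverse complement of the template) with T→U. Reverse complement of AGCGCGTCTTAGCCGCCACCGCTAGAATGGATGTCTATCTGAAAGTTT is AAACTTTCAGATAGACATCCATTCTAGCGGTGGCGGCTAAGACGCGCT; then T→U.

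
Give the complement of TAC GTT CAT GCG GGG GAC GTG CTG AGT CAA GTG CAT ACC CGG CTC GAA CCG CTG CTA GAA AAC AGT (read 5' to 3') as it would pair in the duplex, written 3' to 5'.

Base-pairing A↔T, G↔C gives the complement. The complementary strand is antiparallel, so paired with a 5'→3' strand it runs 3'→5'.

3'-ATGCAAGTACGCCCCCTGCACGACTCAGTTCACGTATGGGCCGAGCTTGGCGACGATCTTTTGTCA-5'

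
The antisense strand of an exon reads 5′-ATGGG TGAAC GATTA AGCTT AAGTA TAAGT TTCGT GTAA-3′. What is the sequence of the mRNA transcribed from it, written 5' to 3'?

The mRNA has the sequence of the coding strand (reverse complement of the template) with T→U. Reverse complement of ATGGGTGAACGATTAAGCTTAAGTATAAGTTTCGTGTAA is TTACACGAAACTTATACTTAAGCTTAATCGTTCACCCAT; then T→U.

5'-UUACACGAAACUUAUACUUAAGCUUAAUCGUUCACCCAU-3'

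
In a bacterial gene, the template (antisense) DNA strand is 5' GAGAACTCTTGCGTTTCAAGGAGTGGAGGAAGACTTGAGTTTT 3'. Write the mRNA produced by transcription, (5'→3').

RNA polymerase reads the template 3'→5' and synthesizes mRNA 5'→3' by base-pairing (A→U, T→A, G↔C). The complement of the template is CTCTTGAGAACGCAAAGTTCCTCACCTCCTTCTGAACTCAAAA; antiparallel, so 5'→3' the coding strand is AAAACTCAAGTCTTCCTCCACTCCTTGAAACGCAAGAGTTCTC. Replace T with U for the mRNA.

5'-AAAACUCAAGUCUUCCUCCACUCCUUGAAACGCAAGAGUUCUC-3'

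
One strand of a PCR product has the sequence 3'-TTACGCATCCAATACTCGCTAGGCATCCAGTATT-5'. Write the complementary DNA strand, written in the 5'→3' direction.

5'-AATGCGTAGGTTATGAGCGATCCGTAGGTCATAA-3'

The strand is given 3'→5', so its complement runs 5'→3' in the same left-to-right order: pair each base A↔T, G↔C.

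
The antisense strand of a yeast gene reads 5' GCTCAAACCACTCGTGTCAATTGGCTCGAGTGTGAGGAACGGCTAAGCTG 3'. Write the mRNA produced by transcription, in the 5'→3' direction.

RNA polymerase reads the template 3'→5' and synthesizes mRNA 5'→3' by base-pairing (A→U, T→A, G↔C). The complement of the template is CGAGTTTGGTGAGCACAGTTAACCGAGCTCACACTCCTTGCCGATTCGAC; antiparallel, so 5'→3' the coding strand is CAGCTTAGCCGTTCCTCACACTCGAGCCAATTGACACGAGTGGTTTGAGC. Replace T with U for the mRNA.

5'-CAGCUUAGCCGUUCCUCACACUCGAGCCAAUUGACACGAGUGGUUUGAGC-3'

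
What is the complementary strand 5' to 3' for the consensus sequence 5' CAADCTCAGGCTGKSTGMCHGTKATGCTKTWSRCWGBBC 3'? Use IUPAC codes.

Standard pairs A↔T, G↔C; ambiguity codes pair R↔Y, M↔K, W↔W, S↔S, B↔V, D↔H. Complement (GTTHGAGTCCGACMSACKGDCAMTACGAMAWSYGWCVVG), then reverse for 5'→3'.

5'-GVVCWGYSWAMAGCATMACDGKCASMCAGCCTGAGHTTG-3'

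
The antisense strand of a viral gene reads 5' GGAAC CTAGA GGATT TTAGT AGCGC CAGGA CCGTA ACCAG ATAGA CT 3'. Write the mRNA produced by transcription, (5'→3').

RNA polymerase reads the template 3'→5' and synthesizes mRNA 5'→3' by base-pairing (A→U, T→A, G↔C). The complement of the template is CCTTGGATCTCCTAAAATCATCGCGGTCCTGGCATTGGTCTATCTGA; antiparallel, so 5'→3' the coding strand is AGTCTATCTGGTTACGGTCCTGGCGCTACTAAAATCCTCTAGGTTCC. Replace T with U for the mRNA.

5'-AGUCUAUCUGGUUACGGUCCUGGCGCUACUAAAAUCCUCUAGGUUCC-3'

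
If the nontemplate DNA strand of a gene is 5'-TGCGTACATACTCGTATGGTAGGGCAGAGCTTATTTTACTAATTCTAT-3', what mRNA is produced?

5′-UGCGUACAUACUCGUAUGGUAGGGCAGAGCUUAUUUUACUAAUUCUAU-3′

mRNA has the coding-strand sequence with U in place of T.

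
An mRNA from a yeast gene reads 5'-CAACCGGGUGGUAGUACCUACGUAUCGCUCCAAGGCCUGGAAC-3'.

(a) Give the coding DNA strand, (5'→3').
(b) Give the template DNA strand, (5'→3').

(a) The coding strand matches the mRNA with U→T.
(b) The template strand is the reverse complement of the coding strand.

(a) 5'-CAACCGGGTGGTAGTACCTACGTATCGCTCCAAGGCCTGGAAC-3'
(b) 5'-GTTCCAGGCCTTGGAGCGATACGTAGGTACTACCACCCGGTTG-3'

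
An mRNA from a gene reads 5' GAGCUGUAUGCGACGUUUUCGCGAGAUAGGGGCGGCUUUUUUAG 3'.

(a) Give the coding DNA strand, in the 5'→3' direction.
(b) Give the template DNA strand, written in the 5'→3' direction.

(a) 5'-GAGCTGTATGCGACGTTTTCGCGAGATAGGGGCGGCTTTTTTAG-3'
(b) 5'-CTAAAAAAGCCGCCCCTATCTCGCGAAAACGTCGCATACAGCTC-3'

(a) The coding strand matches the mRNA with U→T.
(b) The template strand is the reverse complement of the coding strand.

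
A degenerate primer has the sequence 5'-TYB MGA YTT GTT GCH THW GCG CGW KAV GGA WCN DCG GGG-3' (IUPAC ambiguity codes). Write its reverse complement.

Standard pairs A↔T, G↔C; ambiguity codes pair Y↔R, M↔K, W↔W, B↔V, D↔H, N↔N. Complement (ARVKCTRAACAACGDADWCGCGCWMTBCCTWGNHGCCCC), then reverse for 5'→3'.

5′-CCCCGHNGWTCCBTMWCGCGCWDADGCAACAARTCKVRA-3′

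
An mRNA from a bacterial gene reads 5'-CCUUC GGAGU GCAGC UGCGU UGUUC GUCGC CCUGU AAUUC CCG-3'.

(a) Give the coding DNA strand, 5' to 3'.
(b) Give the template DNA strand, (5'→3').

(a) 5'-CCTTCGGAGTGCAGCTGCGTTGTTCGTCGCCCTGTAATTCCCG-3'
(b) 5'-CGGGAATTACAGGGCGACGAACAACGCAGCTGCACTCCGAAGG-3'

(a) The coding strand matches the mRNA with U→T.
(b) The template strand is the reverse complement of the coding strand.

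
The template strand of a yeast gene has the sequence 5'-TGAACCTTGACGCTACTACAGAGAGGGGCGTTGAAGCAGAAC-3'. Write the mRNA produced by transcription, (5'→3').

RNA polymerase reads the template 3'→5' and synthesizes mRNA 5'→3' by base-pairing (A→U, T→A, G↔C). The complement of the template is ACTTGGAACTGCGATGATGTCTCTCCCCGCAACTTCGTCTTG; antiparallel, so 5'→3' the coding strand is GTTCTGCTTCAACGCCCCTCTCTGTAGTAGCGTCAAGGTTCA. Replace T with U for the mRNA.

5'-GUUCUGCUUCAACGCCCCUCUCUGUAGUAGCGUCAAGGUUCA-3'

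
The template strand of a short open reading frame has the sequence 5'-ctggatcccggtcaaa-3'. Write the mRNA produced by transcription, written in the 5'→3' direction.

5'-UUUGACCGGGAUCCAG-3'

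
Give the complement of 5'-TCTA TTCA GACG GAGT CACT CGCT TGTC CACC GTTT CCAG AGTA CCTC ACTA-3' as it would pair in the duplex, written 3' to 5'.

Base-pairing A↔T, G↔C gives the complement. The complementary strand is antiparallel, so paired with a 5'→3' strand it runs 3'→5'.

3'-AGATAAGTCTGCCTCAGTGAGCGAACAGGTGGCAAAGGTCTCATGGAGTGAT-5'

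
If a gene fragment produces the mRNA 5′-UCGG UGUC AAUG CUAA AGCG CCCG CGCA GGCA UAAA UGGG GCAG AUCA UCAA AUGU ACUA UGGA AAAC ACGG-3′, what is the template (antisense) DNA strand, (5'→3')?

Replace U with T to get the coding DNA strand: TCGGTGTCAATGCTAAAGCGCCCGCGCAGGCATAAATGGGGCAGATCATCAAATGTACTATGGAAAACACGG. The template strand is its reverse complement (complement AGCCACAGTTACGATTTCGCGGGCGCGTCCGTATTTACCCCGTCTAGTAGTTTACATGATACCTTTTGTGCC, then reverse).

5'-CCGTGTTTTCCATAGTACATTTGATGATCTGCCCCATTTATGCCTGCGCGGGCGCTTTAGCATTGACACCGA-3'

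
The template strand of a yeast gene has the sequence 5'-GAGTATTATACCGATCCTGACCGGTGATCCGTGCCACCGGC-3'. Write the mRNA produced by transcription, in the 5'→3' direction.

5'-GCCGGUGGCACGGAUCACCGGUCAGGAUCGGUAUAAUACUC-3'

The mRNA has the sequence of the coding strand (reverse complement of the template) with T→U. Reverse complement of GAGTATTATACCGATCCTGACCGGTGATCCGTGCCACCGGC is GCCGGTGGCACGGATCACCGGTCAGGATCGGTATAATACTC; then T→U.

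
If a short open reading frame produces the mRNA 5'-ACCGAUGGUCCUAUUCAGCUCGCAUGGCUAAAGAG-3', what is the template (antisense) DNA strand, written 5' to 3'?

Replace U with T to get the coding DNA strand: ACCGATGGTCCTATTCAGCTCGCATGGCTAAAGAG. The template strand is its reverse complement (complement TGGCTACCAGGATAAGTCGAGCGTACCGATTTCTC, then reverse).

5'-CTCTTTAGCCATGCGAGCTGAATAGGACCATCGGT-3'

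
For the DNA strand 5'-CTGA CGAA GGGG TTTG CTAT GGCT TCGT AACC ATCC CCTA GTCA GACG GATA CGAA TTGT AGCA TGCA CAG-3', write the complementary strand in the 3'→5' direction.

3'-GACTGCTTCCCCAAACGATACCGAAGCATTGGTAGGGGATCAGTCTGCCTATGCTTAACATCGTACGTGTC-5'

Base-pairing A↔T, G↔C gives the complement. The complementary strand is antiparallel, so paired with a 5'→3' strand it runs 3'→5'.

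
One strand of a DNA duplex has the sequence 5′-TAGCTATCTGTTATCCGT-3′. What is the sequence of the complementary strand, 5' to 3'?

5'-ACGGATAACAGATAGCTA-3'

Pairing A↔T and G↔C gives ATCGATAGACAATAGGCA, running 3'→5'. Reverse for the 5'→3' convention.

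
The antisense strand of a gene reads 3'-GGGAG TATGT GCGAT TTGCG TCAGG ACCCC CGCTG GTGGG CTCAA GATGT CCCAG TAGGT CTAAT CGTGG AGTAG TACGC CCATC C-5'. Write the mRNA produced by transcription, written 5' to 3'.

5′-CCCUCAUACACGCUAAACGCAGUCCUGGGGGCGACCACCCGAGUUCUACAGGGUCAUCCAGAUUAGCACCUCAUCAUGCGGGUAGG-3′

Reading the template 3'→5' as shown, RNA polymerase pairs each base (A→U, T→A, G↔C) to build mRNA 5'→3' directly.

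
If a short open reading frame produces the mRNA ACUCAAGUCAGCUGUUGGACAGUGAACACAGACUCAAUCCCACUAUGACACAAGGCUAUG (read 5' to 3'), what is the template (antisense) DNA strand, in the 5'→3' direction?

Replace U with T to get the coding DNA strand: ACTCAAGTCAGCTGTTGGACAGTGAACACAGACTCAATCCCACTATGACACAAGGCTATG. The template strand is its reverse complement (complement TGAGTTCAGTCGACAACCTGTCACTTGTGTCTGAGTTAGGGTGATACTGTGTTCCGATAC, then reverse).

5'-CATAGCCTTGTGTCATAGTGGGATTGAGTCTGTGTTCACTGTCCAACAGCTGACTTGAGT-3'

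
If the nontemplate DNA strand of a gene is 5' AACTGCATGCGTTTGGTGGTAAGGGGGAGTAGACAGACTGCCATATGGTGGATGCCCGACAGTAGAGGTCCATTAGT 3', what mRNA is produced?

5'-AACUGCAUGCGUUUGGUGGUAAGGGGGAGUAGACAGACUGCCAUAUGGUGGAUGCCCGACAGUAGAGGUCCAUUAGU-3'

The mRNA is synthesized from the template strand, so it matches the coding strand with T replaced by U.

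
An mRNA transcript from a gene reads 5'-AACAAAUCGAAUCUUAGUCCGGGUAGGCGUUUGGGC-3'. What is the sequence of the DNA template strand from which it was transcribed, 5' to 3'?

5'-GCCCAAACGCCTACCCGGACTAAGATTCGATTTGTT-3'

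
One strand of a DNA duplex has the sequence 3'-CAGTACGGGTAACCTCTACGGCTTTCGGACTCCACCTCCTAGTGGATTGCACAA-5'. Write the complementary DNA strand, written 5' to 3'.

5'-GTCATGCCCATTGGAGATGCCGAAAGCCTGAGGTGGAGGATCACCTAACGTGTT-3'

The strand is given 3'→5', so its complement runs 5'→3' in the same left-to-right order: pair each base A↔T, G↔C.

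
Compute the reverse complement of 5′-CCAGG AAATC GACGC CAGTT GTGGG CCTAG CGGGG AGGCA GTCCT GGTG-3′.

5'-CACCAGGACTGCCTCCCCGCTAGGCCCACAACTGGCGTCGATTTCCTGG-3'

Reading the sequence 3'→5' and pairing each base (A↔T, G↔C) gives the reverse complement directly.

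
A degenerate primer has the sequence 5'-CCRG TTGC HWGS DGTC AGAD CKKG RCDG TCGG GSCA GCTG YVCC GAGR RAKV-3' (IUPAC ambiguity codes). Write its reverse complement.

Standard pairs A↔T, G↔C; ambiguity codes pair R↔Y, K↔M, W↔W, S↔S, D↔H, V↔B. Complement (GGYCAACGDWCSHCAGTCTHGMMCYGHCAGCCCSGTCGACRBGGCTCYYTMB), then reverse for 5'→3'.

5'-BMTYYCTCGGBRCAGCTGSCCCGACHGYCMMGHTCTGACHSCWDGCAACYGG-3'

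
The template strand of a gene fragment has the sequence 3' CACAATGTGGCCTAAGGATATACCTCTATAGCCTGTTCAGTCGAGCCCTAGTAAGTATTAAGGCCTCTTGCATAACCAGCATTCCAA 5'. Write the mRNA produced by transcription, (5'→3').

Reading the template 3'→5' as shown, RNA polymerase pairs each base (A→U, T→A, G↔C) to build mRNA 5'→3' directly.

5'-GUGUUACACCGGAUUCCUAUAUGGAGAUAUCGGACAAGUCAGCUCGGGAUCAUUCAUAAUUCCGGAGAACGUAUUGGUCGUAAGGUU-3'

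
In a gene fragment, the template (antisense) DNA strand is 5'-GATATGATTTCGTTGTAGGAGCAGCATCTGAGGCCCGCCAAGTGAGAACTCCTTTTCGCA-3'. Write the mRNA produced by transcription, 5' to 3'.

5'-UGCGAAAAGGAGUUCUCACUUGGCGGGCCUCAGAUGCUGCUCCUACAACGAAAUCAUAUC-3'

RNA polymerase reads the template 3'→5' and synthesizes mRNA 5'→3' by base-pairing (A→U, T→A, G↔C). The complement of the template is CTATACTAAAGCAACATCCTCGTCGTAGACTCCGGGCGGTTCACTCTTGAGGAAAAGCGT; antiparallel, so 5'→3' the coding strand is TGCGAAAAGGAGTTCTCACTTGGCGGGCCTCAGATGCTGCTCCTACAACGAAATCATATC. Replace T with U for the mRNA.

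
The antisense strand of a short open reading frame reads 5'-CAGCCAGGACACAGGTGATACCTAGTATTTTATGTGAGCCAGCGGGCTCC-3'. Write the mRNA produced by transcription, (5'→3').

5'-GGAGCCCGCUGGCUCACAUAAAAUACUAGGUAUCACCUGUGUCCUGGCUG-3'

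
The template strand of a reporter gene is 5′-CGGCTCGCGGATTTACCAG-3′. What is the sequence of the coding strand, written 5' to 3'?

The coding strand is complementary and antiparallel to the template: take the complement (A↔T, G↔C) and reverse.

5'-CTGGTAAATCCGCGAGCCG-3'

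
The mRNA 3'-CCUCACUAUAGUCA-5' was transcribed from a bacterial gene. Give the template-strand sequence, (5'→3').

Written 5'→3' the mRNA is ACUGAUAUCACUCC, so the coding DNA strand is ACTGATATCACTCC. The template is its reverse complement.

5'-GGAGTGATATCAGT-3'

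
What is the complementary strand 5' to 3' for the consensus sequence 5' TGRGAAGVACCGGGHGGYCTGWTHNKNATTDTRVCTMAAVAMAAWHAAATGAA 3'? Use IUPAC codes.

5'-TTCATTTDWTTKTBTTKAGBYAHAATNMNDAWCAGRCCDCCCGGTBCTTCYCA-3'

Standard pairs A↔T, G↔C; ambiguity codes pair R↔Y, M↔K, W↔W, D↔H, V↔B, N↔N. Complement (ACYCTTCBTGGCCCDCCRGACWADNMNTAAHAYBGAKTTBTKTTWDTTTACTT), then reverse for 5'→3'.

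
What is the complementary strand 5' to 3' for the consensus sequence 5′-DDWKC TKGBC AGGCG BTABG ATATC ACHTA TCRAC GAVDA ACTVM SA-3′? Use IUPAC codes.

5′-TSKBAGTTHBTCGTYGATADGTGATATCVTAVCGCCTGVCMAGMWHH-3′

Standard pairs A↔T, G↔C; ambiguity codes pair R↔Y, M↔K, W↔W, S↔S, B↔V, D↔H. Complement (HHWMGAMCVGTCCGCVATVCTATAGTGDATAGYTGCTBHTTGABKST), then reverse for 5'→3'.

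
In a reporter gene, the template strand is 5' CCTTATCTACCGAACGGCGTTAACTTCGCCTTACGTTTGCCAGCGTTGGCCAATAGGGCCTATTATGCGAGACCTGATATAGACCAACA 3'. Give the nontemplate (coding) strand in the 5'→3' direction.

5′-TGTTGGTCTATATCAGGTCTCGCATAATAGGCCCTATTGGCCAACGCTGGCAAACGTAAGGCGAAGTTAACGCCGTTCGGTAGATAAGG-3′

The coding strand is complementary and antiparallel to the template: take the complement (A↔T, G↔C) and reverse.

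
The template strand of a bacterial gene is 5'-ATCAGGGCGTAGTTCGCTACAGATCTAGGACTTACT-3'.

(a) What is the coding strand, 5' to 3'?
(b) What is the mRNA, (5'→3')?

(a) The coding strand is the reverse complement of the template: complement TAGTCCCGCATCAAGCGATGTCTAGATCCTGAATGA, then reverse.
(b) mRNA has the coding-strand sequence with T→U.

(a) 5'-AGTAAGTCCTAGATCTGTAGCGAACTACGCCCTGAT-3'
(b) 5'-AGUAAGUCCUAGAUCUGUAGCGAACUACGCCCUGAU-3'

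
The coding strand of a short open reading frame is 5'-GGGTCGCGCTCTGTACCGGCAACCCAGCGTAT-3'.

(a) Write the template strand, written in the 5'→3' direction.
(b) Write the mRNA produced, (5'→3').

(a) 5'-ATACGCTGGGTTGCCGGTACAGAGCGCGACCC-3'
(b) 5′-GGGUCGCGCUCUGUACCGGCAACCCAGCGUAU-3′

(a) The template strand is the reverse complement of the coding strand: complement CCCAGCGCGAGACATGGCCGTTGGGTCGCATA, then reverse.
(b) mRNA matches the coding strand with T→U.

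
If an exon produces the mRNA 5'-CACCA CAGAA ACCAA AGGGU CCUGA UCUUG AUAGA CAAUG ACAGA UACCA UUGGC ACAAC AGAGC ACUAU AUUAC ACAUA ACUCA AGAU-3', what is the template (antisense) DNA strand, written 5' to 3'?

5'-ATCTTGAGTTATGTGTAATATAGTGCTCTGTTGTGCCAATGGTATCTGTCATTGTCTATCAAGATCAGGACCCTTTGGTTTCTGTGGTG-3'

Replace U with T to get the coding DNA strand: CACCACAGAAACCAAAGGGTCCTGATCTTGATAGACAATGACAGATACCATTGGCACAACAGAGCACTATATTACACATAACTCAAGAT. The template strand is its reverse complement (complement GTGGTGTCTTTGGTTTCCCAGGACTAGAACTATCTGTTACTGTCTATGGTAACCGTGTTGTCTCGTGATATAATGTGTATTGAGTTCTA, then reverse).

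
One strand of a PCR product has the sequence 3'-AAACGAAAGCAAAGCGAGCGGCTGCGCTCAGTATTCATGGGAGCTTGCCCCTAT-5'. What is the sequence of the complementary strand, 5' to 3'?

5'-TTTGCTTTCGTTTCGCTCGCCGACGCGAGTCATAAGTACCCTCGAACGGGGATA-3'

The strand is given 3'→5', so its complement runs 5'→3' in the same left-to-right order: pair each base A↔T, G↔C.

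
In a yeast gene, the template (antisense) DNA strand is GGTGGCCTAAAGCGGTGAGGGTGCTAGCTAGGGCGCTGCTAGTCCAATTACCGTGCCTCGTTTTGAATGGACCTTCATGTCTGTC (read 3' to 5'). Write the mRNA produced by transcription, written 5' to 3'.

Reading the template 3'→5' as shown, RNA polymerase pairs each base (A→U, T→A, G↔C) to build mRNA 5'→3' directly.

5'-CCACCGGAUUUCGCCACUCCCACGAUCGAUCCCGCGACGAUCAGGUUAAUGGCACGGAGCAAAACUUACCUGGAAGUACAGACAG-3'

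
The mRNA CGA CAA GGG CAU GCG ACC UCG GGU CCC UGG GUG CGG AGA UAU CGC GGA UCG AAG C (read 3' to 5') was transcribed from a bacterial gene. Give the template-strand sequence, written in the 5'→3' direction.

Written 5'→3' the mRNA is CGAAGCUAGGCGCUAUAGAGGCGUGGGUCCCUGGGCUCCAGCGUACGGGAACAGC, so the coding DNA strand is CGAAGCTAGGCGCTATAGAGGCGTGGGTCCCTGGGCTCCAGCGTACGGGAACAGC. The template is its reverse complement.

5'-GCTGTTCCCGTACGCTGGAGCCCAGGGACCCACGCCTCTATAGCGCCTAGCTTCG-3'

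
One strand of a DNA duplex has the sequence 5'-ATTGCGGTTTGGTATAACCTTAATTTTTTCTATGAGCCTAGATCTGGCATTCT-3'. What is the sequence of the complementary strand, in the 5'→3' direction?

5'-AGAATGCCAGATCTAGGCTCATAGAAAAAATTAAGGTTATACCAAACCGCAAT-3'

The complement of ATTGCGGTTTGGTATAACCTTAATTTTTTCTATGAGCCTAGATCTGGCATTCT is TAACGCCAAACCATATTGGAATTAAAAAAGATACTCGGATCTAGACCGTAAGA (A↔T, G↔C). DNA strands are antiparallel, so the complementary strand runs 3'→5'; reversing gives the 5'→3' form.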